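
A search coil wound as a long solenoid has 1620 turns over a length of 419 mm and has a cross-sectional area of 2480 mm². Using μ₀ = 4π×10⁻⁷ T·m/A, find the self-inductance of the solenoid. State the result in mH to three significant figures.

L ≈ 19.5 mH

A = 2480 mm² = 2.480×10^-3 m².
For a long solenoid, L = μ₀N²A/ℓ.
L = (4π×10⁻⁷)(1620)²(2.480×10^-3)/(0.419 m) = 1.952×10^-2 H.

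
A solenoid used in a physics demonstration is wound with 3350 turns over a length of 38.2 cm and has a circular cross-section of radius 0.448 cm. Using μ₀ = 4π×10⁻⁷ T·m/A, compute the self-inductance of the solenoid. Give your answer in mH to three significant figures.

A = πr² = π(4.480×10^-3 m)² = 6.305×10^-5 m².
For a long solenoid, L = μ₀N²A/ℓ.
L = (4π×10⁻⁷)(3350)²(6.305×10^-5)/(0.382 m) = 2.328×10^-3 H.

L ≈ 2.33 mH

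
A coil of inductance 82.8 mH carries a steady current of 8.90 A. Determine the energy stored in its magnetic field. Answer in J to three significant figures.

Stored magnetic energy: U = ½LI².
U = ½(8.280×10^-2 H)(8.90 A)² = 3.279 J.

U ≈ 3.28 J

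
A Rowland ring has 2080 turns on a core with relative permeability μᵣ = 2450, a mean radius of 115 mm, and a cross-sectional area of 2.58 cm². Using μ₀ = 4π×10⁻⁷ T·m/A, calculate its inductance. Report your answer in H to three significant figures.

L ≈ 4.76 H

For a thin toroid, L = μ₀μᵣN²A/(2πR).
L = (4π×10⁻⁷)(2450)(2080)²(2.580×10^-4) / (2π×0.115 m) = 4.756 H.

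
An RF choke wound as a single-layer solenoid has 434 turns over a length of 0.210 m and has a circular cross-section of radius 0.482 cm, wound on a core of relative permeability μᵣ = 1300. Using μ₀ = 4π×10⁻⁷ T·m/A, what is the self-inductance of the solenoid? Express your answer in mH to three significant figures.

L ≈ 107 mH

A = πr² = π(4.820×10^-3 m)² = 7.299×10^-5 m².
For a long solenoid, L = μ₀μᵣN²A/ℓ.
L = (4π×10⁻⁷)(1300)(434)²(7.299×10^-5)/(0.21 m) = 0.1069 H.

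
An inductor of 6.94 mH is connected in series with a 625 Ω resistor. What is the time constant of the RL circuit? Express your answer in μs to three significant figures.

τ ≈ 11.1 μs

τ = L/R = (6.940×10^-3 H)/(625 Ω) = 1.110×10^-5 s.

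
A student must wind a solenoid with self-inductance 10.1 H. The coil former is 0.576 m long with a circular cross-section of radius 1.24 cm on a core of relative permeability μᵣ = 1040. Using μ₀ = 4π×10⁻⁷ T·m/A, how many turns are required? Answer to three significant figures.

A = πr² = π(1.240×10^-2 m)² = 4.831×10^-4 m².
From L = μ₀μᵣN²A/ℓ, N = √(Lℓ / (μ₀μᵣA)).
N = √[(10.1)(0.576) / ((4π×10⁻⁷)(1040)×4.831×10^-4)] = √(9.215×10^6) ≈ 3035.7.

N ≈ 3040 turns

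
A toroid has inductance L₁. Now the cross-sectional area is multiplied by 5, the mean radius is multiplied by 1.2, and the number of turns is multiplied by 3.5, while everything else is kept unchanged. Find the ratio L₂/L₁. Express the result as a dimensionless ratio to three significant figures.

L₂/L₁ = 51.0

For a toroid, L ∝ μᵣN²A/R.
L₂/L₁ = (5) × (1.2)^-1 × (3.5)^2 = 51.0.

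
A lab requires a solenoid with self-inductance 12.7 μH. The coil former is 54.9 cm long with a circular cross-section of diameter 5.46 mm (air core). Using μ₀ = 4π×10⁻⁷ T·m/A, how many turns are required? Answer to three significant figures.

A = π(d/2)² = π(2.730×10^-3 m)² = 2.341×10^-5 m².
From L = μ₀N²A/ℓ, N = √(Lℓ / (μ₀A)).
N = √[(1.270×10^-5)(0.549) / ((4π×10⁻⁷)×2.341×10^-5)] = √(2.370×10^5) ≈ 486.8.

N ≈ 487 turns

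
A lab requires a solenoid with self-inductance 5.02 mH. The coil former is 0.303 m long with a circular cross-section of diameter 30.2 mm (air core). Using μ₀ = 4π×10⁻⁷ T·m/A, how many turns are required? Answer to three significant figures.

A = π(d/2)² = π(1.510×10^-2 m)² = 7.163×10^-4 m².
From L = μ₀N²A/ℓ, N = √(Lℓ / (μ₀A)).
N = √[(5.020×10^-3)(0.303) / ((4π×10⁻⁷)×7.163×10^-4)] = √(1.690×10^6) ≈ 1299.9.

N ≈ 1300 turns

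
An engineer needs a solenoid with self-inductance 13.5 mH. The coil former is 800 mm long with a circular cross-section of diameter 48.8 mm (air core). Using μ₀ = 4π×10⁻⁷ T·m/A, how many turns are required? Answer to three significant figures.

A = π(d/2)² = π(2.440×10^-2 m)² = 1.870×10^-3 m².
From L = μ₀N²A/ℓ, N = √(Lℓ / (μ₀A)).
N = √[(1.350×10^-2)(0.8) / ((4π×10⁻⁷)×1.870×10^-3)] = √(4.59499×10^6) ≈ 2143.6.

N ≈ 2140 turns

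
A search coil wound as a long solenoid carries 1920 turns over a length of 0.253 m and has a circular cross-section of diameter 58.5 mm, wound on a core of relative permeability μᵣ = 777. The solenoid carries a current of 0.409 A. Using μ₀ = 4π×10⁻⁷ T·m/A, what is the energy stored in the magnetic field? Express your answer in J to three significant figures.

A = π(d/2)² = π(2.925×10^-2 m)² = 2.688×10^-3 m².
L = μ₀μᵣN²A/ℓ = (4π×10⁻⁷)(777)(1920)²(2.688×10^-3)/(0.253) = 38.24 H.
U = ½LI² = ½(38.24)(0.409)² = 3.198 J.

U ≈ 3.20 J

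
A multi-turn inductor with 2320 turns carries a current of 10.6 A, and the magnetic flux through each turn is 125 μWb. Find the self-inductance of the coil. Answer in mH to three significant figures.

L ≈ 27.4 mH

Self-inductance is defined by L = NΦ_B/I (flux linkage over current).
L = (2320)(1.250×10^-4 Wb)/(10.6 A) = 2.736×10^-2 H.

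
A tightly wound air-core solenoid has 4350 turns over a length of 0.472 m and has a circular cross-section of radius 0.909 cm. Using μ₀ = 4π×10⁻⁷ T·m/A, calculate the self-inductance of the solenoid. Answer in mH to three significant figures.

A = πr² = π(9.090×10^-3 m)² = 2.596×10^-4 m².
For a long solenoid, L = μ₀N²A/ℓ.
L = (4π×10⁻⁷)(4350)²(2.596×10^-4)/(0.472 m) = 1.308×10^-2 H.

L ≈ 13.1 mH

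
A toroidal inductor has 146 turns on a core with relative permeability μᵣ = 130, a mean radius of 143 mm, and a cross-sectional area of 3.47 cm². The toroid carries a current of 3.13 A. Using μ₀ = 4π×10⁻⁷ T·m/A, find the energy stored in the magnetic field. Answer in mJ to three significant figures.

U ≈ 6.59 mJ

L = μ₀μᵣN²A/(2πR) = (4π×10⁻⁷)(130)(146)²(3.470×10^-4)/(2π×0.143) = 1.3448×10^-3 H.
U = ½LI² = ½(1.3448×10^-3)(3.13)² = 6.588×10^-3 J.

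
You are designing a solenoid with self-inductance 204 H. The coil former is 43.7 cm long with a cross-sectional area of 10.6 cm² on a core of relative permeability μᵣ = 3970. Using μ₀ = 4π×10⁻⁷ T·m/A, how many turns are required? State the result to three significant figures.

N ≈ 4110 turns

A = 10.6 cm² = 1.060×10^-3 m².
From L = μ₀μᵣN²A/ℓ, N = √(Lℓ / (μ₀μᵣA)).
N = √[(204)(0.437) / ((4π×10⁻⁷)(3970)×1.060×10^-3)] = √(1.686×10^7) ≈ 4105.8.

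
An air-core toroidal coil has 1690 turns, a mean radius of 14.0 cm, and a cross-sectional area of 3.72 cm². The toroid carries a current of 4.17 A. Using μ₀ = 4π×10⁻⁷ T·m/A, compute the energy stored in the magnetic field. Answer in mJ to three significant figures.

L = μ₀N²A/(2πR) = (4π×10⁻⁷)(1690)²(3.720×10^-4)/(2π×0.14) = 1.518×10^-3 H.
U = ½LI² = ½(1.518×10^-3)(4.17)² = 1.320×10^-2 J.

U ≈ 13.2 mJ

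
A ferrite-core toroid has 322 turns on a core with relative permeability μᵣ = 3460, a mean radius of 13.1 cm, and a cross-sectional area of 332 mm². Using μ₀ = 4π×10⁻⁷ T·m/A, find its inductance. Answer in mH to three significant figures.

For a thin toroid, L = μ₀μᵣN²A/(2πR).
L = (4π×10⁻⁷)(3460)(322)²(3.320×10^-4) / (2π×0.131 m) = 0.1818 H.

L ≈ 182 mH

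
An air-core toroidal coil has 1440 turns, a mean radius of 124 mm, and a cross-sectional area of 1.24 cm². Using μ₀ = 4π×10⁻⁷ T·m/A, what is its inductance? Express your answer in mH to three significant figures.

L ≈ 0.415 mH

For a thin toroid, L = μ₀N²A/(2πR).
L = (4π×10⁻⁷)(1440)²(1.240×10^-4) / (2π×0.124 m) = 4.147×10^-4 H.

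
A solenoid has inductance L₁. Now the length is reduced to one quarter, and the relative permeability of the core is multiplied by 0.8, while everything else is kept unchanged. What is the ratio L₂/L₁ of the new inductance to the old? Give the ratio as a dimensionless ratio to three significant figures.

L₂/L₁ = 3.20

For a solenoid, L ∝ μᵣN²A/ℓ.
L₂/L₁ = (0.25)^-1 × (0.8) = 3.20.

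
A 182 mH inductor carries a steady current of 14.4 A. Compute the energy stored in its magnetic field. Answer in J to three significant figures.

Stored magnetic energy: U = ½LI².
U = ½(0.182 H)(14.4 A)² = 18.87 J.

U ≈ 18.9 J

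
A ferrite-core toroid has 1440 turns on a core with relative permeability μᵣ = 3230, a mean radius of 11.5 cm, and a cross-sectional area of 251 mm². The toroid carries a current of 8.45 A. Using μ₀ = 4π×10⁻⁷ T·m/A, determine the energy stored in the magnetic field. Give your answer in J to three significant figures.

U ≈ 104 J

L = μ₀μᵣN²A/(2πR) = (4π×10⁻⁷)(3230)(1440)²(2.510×10^-4)/(2π×0.115) = 2.924 H.
U = ½LI² = ½(2.924)(8.45)² = 104.4 J.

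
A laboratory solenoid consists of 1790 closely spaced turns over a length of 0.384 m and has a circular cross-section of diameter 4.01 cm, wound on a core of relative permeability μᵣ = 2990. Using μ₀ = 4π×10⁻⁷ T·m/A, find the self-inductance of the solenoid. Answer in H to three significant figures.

L ≈ 39.6 H

A = π(d/2)² = π(2.005×10^-2 m)² = 1.263×10^-3 m².
For a long solenoid, L = μ₀μᵣN²A/ℓ.
L = (4π×10⁻⁷)(2990)(1790)²(1.263×10^-3)/(0.384 m) = 39.59 H.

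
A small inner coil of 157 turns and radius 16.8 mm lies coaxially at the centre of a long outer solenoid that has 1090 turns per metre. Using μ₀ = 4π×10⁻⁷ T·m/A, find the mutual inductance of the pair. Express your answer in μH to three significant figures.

M ≈ 191 μH

The outer solenoid produces a uniform field B₁ = μ₀n₁I₁ across the inner coil,
so the flux linkage is N₂Φ = N₂B₁A₂ = μ₀n₁N₂A₂·I₁, giving M = μ₀n₁N₂A₂.
A₂ = πr² = π(1.680×10^-2 m)² = 8.867×10^-4 m².
M = (4π×10⁻⁷)(1090)(157)(8.867×10^-4) = 1.907×10^-4 H.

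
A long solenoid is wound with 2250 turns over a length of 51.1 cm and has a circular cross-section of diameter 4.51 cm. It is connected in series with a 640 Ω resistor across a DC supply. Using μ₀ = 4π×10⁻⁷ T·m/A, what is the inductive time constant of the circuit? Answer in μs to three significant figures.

A = π(d/2)² = π(2.255×10^-2 m)² = 1.598×10^-3 m².
L = μ₀N²A/ℓ = (4π×10⁻⁷)(2250)²(1.598×10^-3)/(0.511) = 1.989×10^-2 H.
τ = L/R = (1.989×10^-2)/(640) = 3.108×10^-5 s.

τ ≈ 31.1 μs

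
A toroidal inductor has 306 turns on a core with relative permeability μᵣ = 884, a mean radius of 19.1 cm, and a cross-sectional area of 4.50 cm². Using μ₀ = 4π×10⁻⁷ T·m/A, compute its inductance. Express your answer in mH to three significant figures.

L ≈ 39.0 mH

For a thin toroid, L = μ₀μᵣN²A/(2πR).
L = (4π×10⁻⁷)(884)(306)²(4.500×10^-4) / (2π×0.191 m) = 3.900×10^-2 H.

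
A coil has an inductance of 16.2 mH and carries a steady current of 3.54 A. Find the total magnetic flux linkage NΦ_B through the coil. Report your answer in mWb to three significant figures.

From L = NΦ_B/I, the flux linkage is NΦ_B = LI.
NΦ_B = (1.620×10^-2 H)(3.54 A) = 5.7348×10^-2 Wb.

NΦ_B ≈ 57.3 mWb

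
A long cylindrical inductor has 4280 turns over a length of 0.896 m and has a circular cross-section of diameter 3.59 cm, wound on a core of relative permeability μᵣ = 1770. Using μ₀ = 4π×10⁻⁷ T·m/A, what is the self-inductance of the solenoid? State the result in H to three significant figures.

A = π(d/2)² = π(1.795×10^-2 m)² = 1.012×10^-3 m².
For a long solenoid, L = μ₀μᵣN²A/ℓ.
L = (4π×10⁻⁷)(1770)(4280)²(1.012×10^-3)/(0.896 m) = 46.03 H.

L ≈ 46.0 H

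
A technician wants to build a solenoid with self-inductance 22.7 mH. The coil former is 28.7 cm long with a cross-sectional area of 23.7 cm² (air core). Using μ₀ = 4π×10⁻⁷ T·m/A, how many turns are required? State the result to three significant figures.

A = 23.7 cm² = 2.370×10^-3 m².
From L = μ₀N²A/ℓ, N = √(Lℓ / (μ₀A)).
N = √[(2.270×10^-2)(0.287) / ((4π×10⁻⁷)×2.370×10^-3)] = √(2.188×10^6) ≈ 1479.0.

N ≈ 1480 turns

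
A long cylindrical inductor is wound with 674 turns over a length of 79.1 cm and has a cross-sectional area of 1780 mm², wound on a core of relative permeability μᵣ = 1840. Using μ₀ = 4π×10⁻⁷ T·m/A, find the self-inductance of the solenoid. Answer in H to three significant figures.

A = 1780 mm² = 1.780×10^-3 m².
For a long solenoid, L = μ₀μᵣN²A/ℓ.
L = (4π×10⁻⁷)(1840)(674)²(1.780×10^-3)/(0.791 m) = 2.364 H.

L ≈ 2.36 H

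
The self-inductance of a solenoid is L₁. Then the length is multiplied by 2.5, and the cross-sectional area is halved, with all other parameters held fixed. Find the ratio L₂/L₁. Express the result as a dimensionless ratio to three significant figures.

L₂/L₁ = 0.200

For a solenoid, L ∝ μᵣN²A/ℓ.
L₂/L₁ = (2.5)^-1 × (0.5) = 0.200.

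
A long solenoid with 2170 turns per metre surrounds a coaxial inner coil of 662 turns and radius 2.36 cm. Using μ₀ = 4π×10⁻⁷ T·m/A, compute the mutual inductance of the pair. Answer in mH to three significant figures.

The outer solenoid produces a uniform field B₁ = μ₀n₁I₁ across the inner coil,
so the flux linkage is N₂Φ = N₂B₁A₂ = μ₀n₁N₂A₂·I₁, giving M = μ₀n₁N₂A₂.
A₂ = πr² = π(2.360×10^-2 m)² = 1.750×10^-3 m².
M = (4π×10⁻⁷)(2170)(662)(1.750×10^-3) = 3.159×10^-3 H.

M ≈ 3.16 mH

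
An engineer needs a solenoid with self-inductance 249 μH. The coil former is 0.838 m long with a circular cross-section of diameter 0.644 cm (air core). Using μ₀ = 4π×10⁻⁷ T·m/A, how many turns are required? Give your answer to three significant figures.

A = π(d/2)² = π(3.220×10^-3 m)² = 3.257×10^-5 m².
From L = μ₀N²A/ℓ, N = √(Lℓ / (μ₀A)).
N = √[(2.490×10^-4)(0.838) / ((4π×10⁻⁷)×3.257×10^-5)] = √(5.098×10^6) ≈ 2257.8.

N ≈ 2260 turns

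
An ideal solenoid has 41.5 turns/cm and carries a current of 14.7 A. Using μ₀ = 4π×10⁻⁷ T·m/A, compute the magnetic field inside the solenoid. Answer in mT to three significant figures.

B ≈ 76.7 mT

Inside a long solenoid, B = μ₀nI.
B = (4π×10⁻⁷)(4.150×10^3 m⁻¹)(14.7 A) = 7.666×10^-2 T.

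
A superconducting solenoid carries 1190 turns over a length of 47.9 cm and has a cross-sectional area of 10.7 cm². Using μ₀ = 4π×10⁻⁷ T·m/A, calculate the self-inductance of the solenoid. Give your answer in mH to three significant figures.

L ≈ 3.98 mH

A = 10.7 cm² = 1.070×10^-3 m².
For a long solenoid, L = μ₀N²A/ℓ.
L = (4π×10⁻⁷)(1190)²(1.070×10^-3)/(0.479 m) = 3.975×10^-3 H.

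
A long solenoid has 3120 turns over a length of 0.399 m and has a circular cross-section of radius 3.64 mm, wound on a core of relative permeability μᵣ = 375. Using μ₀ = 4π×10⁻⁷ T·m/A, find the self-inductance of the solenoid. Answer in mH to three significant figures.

A = πr² = π(3.640×10^-3 m)² = 4.162×10^-5 m².
For a long solenoid, L = μ₀μᵣN²A/ℓ.
L = (4π×10⁻⁷)(375)(3120)²(4.162×10^-5)/(0.399 m) = 0.4786 H.

L ≈ 479 mH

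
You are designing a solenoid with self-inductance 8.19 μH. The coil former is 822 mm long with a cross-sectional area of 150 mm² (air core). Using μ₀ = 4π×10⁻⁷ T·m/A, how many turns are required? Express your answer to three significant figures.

A = 150 mm² = 1.500×10^-4 m².
From L = μ₀N²A/ℓ, N = √(Lℓ / (μ₀A)).
N = √[(8.190×10^-6)(0.822) / ((4π×10⁻⁷)×1.500×10^-4)] = √(3.572×10^4) ≈ 189.0.

N ≈ 189 turns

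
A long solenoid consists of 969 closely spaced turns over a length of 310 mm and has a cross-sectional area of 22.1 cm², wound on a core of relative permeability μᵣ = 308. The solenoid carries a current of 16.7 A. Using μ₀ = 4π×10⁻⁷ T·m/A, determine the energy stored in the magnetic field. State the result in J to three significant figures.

U ≈ 361 J

A = 22.1 cm² = 2.210×10^-3 m².
L = μ₀μᵣN²A/ℓ = (4π×10⁻⁷)(308)(969)²(2.210×10^-3)/(0.31) = 2.591 H.
U = ½LI² = ½(2.591)(16.7)² = 361.3 J.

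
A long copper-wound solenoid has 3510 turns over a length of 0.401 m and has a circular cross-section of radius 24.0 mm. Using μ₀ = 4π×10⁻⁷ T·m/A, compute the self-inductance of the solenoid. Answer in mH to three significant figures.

A = πr² = π(2.400×10^-2 m)² = 1.810×10^-3 m².
For a long solenoid, L = μ₀N²A/ℓ.
L = (4π×10⁻⁷)(3510)²(1.810×10^-3)/(0.401 m) = 6.986×10^-2 H.

L ≈ 69.9 mH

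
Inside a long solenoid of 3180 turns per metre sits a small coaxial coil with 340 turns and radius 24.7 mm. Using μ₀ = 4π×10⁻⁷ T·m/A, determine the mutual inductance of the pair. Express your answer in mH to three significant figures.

M ≈ 2.60 mH

The outer solenoid produces a uniform field B₁ = μ₀n₁I₁ across the inner coil,
so the flux linkage is N₂Φ = N₂B₁A₂ = μ₀n₁N₂A₂·I₁, giving M = μ₀n₁N₂A₂.
A₂ = πr² = π(2.470×10^-2 m)² = 1.917×10^-3 m².
M = (4π×10⁻⁷)(3180)(340)(1.917×10^-3) = 2.604×10^-3 H.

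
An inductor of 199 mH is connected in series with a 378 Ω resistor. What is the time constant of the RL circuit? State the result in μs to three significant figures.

τ = L/R = (0.199 H)/(378 Ω) = 5.2646×10^-4 s.

τ ≈ 526 μs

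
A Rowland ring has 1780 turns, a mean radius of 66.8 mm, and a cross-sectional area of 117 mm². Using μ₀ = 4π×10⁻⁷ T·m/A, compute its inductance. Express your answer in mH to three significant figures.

L ≈ 1.11 mH

For a thin toroid, L = μ₀N²A/(2πR).
L = (4π×10⁻⁷)(1780)²(1.170×10^-4) / (2π×6.680×10^-2 m) = 1.110×10^-3 H.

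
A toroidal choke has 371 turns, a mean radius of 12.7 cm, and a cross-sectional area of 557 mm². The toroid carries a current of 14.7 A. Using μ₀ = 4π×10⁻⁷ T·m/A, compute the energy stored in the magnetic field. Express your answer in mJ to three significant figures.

U ≈ 13.0 mJ

L = μ₀N²A/(2πR) = (4π×10⁻⁷)(371)²(5.570×10^-4)/(2π×0.127) = 1.207×10^-4 H.
U = ½LI² = ½(1.207×10^-4)(14.7)² = 1.304×10^-2 J.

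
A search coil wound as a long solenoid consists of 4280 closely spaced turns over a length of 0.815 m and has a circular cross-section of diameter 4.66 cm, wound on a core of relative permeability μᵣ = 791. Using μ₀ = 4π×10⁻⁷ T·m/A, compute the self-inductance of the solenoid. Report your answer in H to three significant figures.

L ≈ 38.1 H

A = π(d/2)² = π(2.330×10^-2 m)² = 1.706×10^-3 m².
For a long solenoid, L = μ₀μᵣN²A/ℓ.
L = (4π×10⁻⁷)(791)(4280)²(1.706×10^-3)/(0.815 m) = 38.1 H.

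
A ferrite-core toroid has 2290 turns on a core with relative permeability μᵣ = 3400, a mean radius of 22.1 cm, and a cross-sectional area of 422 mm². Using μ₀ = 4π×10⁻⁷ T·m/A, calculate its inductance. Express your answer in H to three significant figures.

For a thin toroid, L = μ₀μᵣN²A/(2πR).
L = (4π×10⁻⁷)(3400)(2290)²(4.220×10^-4) / (2π×0.221 m) = 6.809 H.

L ≈ 6.81 H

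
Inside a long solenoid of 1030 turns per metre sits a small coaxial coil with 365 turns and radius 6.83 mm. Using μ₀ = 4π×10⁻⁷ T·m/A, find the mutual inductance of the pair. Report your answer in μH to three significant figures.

The outer solenoid produces a uniform field B₁ = μ₀n₁I₁ across the inner coil,
so the flux linkage is N₂Φ = N₂B₁A₂ = μ₀n₁N₂A₂·I₁, giving M = μ₀n₁N₂A₂.
A₂ = πr² = π(6.830×10^-3 m)² = 1.466×10^-4 m².
M = (4π×10⁻⁷)(1030)(365)(1.466×10^-4) = 6.924×10^-5 H.

M ≈ 69.2 μH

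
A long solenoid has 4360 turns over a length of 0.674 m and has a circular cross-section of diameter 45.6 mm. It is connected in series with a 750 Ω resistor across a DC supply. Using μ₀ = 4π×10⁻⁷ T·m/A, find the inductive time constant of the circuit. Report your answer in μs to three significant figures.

τ ≈ 77.2 μs

A = π(d/2)² = π(2.280×10^-2 m)² = 1.633×10^-3 m².
L = μ₀N²A/ℓ = (4π×10⁻⁷)(4360)²(1.633×10^-3)/(0.674) = 5.788×10^-2 H.
τ = L/R = (5.788×10^-2)/(750) = 7.718×10^-5 s.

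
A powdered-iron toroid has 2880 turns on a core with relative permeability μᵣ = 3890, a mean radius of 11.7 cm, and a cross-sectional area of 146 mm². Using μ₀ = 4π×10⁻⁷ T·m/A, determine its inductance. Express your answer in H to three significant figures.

L ≈ 8.05 H

For a thin toroid, L = μ₀μᵣN²A/(2πR).
L = (4π×10⁻⁷)(3890)(2880)²(1.460×10^-4) / (2π×0.117 m) = 8.053 H.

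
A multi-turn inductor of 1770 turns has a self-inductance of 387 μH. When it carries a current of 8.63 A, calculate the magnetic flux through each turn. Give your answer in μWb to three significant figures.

From L = NΦ_B/I, the flux per turn is Φ_B = LI/N.
Φ_B = (3.870×10^-4 H)(8.63 A)/1770 = 1.887×10^-6 Wb.

Φ_B ≈ 1.89 μWb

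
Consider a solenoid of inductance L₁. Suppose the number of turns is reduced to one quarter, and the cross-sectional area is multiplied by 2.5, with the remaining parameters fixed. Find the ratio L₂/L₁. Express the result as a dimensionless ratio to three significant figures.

For a solenoid, L ∝ μᵣN²A/ℓ.
L₂/L₁ = (0.25)^2 × (2.5) = 0.156.

L₂/L₁ = 0.156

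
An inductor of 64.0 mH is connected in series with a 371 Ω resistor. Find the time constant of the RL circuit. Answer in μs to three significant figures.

τ ≈ 173 μs

τ = L/R = (6.400×10^-2 H)/(371 Ω) = 1.725×10^-4 s.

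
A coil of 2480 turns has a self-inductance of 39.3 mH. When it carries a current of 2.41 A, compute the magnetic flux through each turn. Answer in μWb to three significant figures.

Φ_B ≈ 38.2 μWb

From L = NΦ_B/I, the flux per turn is Φ_B = LI/N.
Φ_B = (3.930×10^-2 H)(2.41 A)/2480 = 3.819×10^-5 Wb.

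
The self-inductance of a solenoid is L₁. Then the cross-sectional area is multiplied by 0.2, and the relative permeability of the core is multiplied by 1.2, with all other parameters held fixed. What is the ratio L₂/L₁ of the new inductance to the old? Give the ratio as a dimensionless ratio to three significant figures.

For a solenoid, L ∝ μᵣN²A/ℓ.
L₂/L₁ = (0.2) × (1.2) = 0.240.

L₂/L₁ = 0.240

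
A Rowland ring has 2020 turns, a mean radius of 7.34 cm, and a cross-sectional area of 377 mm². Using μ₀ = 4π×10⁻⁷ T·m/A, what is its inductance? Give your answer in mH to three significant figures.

L ≈ 4.19 mH

For a thin toroid, L = μ₀N²A/(2πR).
L = (4π×10⁻⁷)(2020)²(3.770×10^-4) / (2π×7.340×10^-2 m) = 4.192×10^-3 H.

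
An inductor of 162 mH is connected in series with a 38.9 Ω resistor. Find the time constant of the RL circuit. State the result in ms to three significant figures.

τ = L/R = (0.162 H)/(38.9 Ω) = 4.1645×10^-3 s.

τ ≈ 4.16 ms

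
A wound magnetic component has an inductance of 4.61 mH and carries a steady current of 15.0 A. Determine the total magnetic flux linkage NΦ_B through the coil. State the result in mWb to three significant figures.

NΦ_B ≈ 69.2 mWb

From L = NΦ_B/I, the flux linkage is NΦ_B = LI.
NΦ_B = (4.610×10^-3 H)(15.0 A) = 6.915×10^-2 Wb.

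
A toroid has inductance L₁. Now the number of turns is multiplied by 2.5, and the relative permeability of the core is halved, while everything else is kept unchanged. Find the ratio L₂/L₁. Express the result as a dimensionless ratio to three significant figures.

For a toroid, L ∝ μᵣN²A/R.
L₂/L₁ = (2.5)^2 × (0.5) = 3.13.

L₂/L₁ = 3.13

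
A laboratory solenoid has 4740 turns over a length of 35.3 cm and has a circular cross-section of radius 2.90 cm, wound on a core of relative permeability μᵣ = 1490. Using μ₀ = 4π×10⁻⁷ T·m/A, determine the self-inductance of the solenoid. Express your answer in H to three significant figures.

L ≈ 315 H

A = πr² = π(2.900×10^-2 m)² = 2.642×10^-3 m².
For a long solenoid, L = μ₀μᵣN²A/ℓ.
L = (4π×10⁻⁷)(1490)(4740)²(2.642×10^-3)/(0.353 m) = 314.9 H.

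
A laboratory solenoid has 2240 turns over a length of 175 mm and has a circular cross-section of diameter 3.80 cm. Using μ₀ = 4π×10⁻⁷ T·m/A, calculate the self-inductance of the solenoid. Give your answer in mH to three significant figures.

A = π(d/2)² = π(1.900×10^-2 m)² = 1.134×10^-3 m².
For a long solenoid, L = μ₀N²A/ℓ.
L = (4π×10⁻⁷)(2240)²(1.134×10^-3)/(0.175 m) = 4.086×10^-2 H.

L ≈ 40.9 mH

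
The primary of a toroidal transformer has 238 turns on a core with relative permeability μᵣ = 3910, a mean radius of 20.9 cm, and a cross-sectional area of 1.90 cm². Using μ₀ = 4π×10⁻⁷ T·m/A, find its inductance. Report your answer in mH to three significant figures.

For a thin toroid, L = μ₀μᵣN²A/(2πR).
L = (4π×10⁻⁷)(3910)(238)²(1.900×10^-4) / (2π×0.209 m) = 4.027×10^-2 H.

L ≈ 40.3 mH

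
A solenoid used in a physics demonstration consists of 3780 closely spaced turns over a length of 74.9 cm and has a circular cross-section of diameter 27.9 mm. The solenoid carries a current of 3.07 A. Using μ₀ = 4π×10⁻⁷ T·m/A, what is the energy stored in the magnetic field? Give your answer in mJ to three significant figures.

A = π(d/2)² = π(1.395×10^-2 m)² = 6.114×10^-4 m².
L = μ₀N²A/ℓ = (4π×10⁻⁷)(3780)²(6.114×10^-4)/(0.749) = 1.466×10^-2 H.
U = ½LI² = ½(1.466×10^-2)(3.07)² = 6.906×10^-2 J.

U ≈ 69.1 mJ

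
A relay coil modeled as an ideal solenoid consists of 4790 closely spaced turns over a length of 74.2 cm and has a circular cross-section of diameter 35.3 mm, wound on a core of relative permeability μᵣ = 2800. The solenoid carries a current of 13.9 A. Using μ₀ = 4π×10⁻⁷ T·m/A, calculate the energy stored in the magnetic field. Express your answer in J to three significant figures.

U ≈ 10300 J

A = π(d/2)² = π(1.765×10^-2 m)² = 9.787×10^-4 m².
L = μ₀μᵣN²A/ℓ = (4π×10⁻⁷)(2800)(4790)²(9.787×10^-4)/(0.742) = 106.48 H.
U = ½LI² = ½(106.48)(13.9)² = 1.029×10^4 J.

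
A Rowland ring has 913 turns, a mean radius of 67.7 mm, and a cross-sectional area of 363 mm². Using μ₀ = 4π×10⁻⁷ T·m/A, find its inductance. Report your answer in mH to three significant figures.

L ≈ 0.894 mH

For a thin toroid, L = μ₀N²A/(2πR).
L = (4π×10⁻⁷)(913)²(3.630×10^-4) / (2π×6.770×10^-2 m) = 8.939×10^-4 H.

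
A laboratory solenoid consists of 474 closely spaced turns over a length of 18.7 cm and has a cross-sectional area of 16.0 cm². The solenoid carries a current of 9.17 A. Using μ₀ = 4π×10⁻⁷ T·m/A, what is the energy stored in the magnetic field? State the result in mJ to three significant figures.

U ≈ 102 mJ

A = 16.0 cm² = 1.600×10^-3 m².
L = μ₀N²A/ℓ = (4π×10⁻⁷)(474)²(1.600×10^-3)/(0.187) = 2.416×10^-3 H.
U = ½LI² = ½(2.416×10^-3)(9.17)² = 0.1016 J.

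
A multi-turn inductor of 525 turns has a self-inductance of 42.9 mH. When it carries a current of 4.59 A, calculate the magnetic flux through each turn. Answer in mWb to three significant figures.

From L = NΦ_B/I, the flux per turn is Φ_B = LI/N.
Φ_B = (4.290×10^-2 H)(4.59 A)/525 = 3.751×10^-4 Wb.

Φ_B ≈ 0.375 mWb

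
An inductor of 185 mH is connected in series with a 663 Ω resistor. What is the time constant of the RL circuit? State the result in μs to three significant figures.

τ = L/R = (0.185 H)/(663 Ω) = 2.790×10^-4 s.

τ ≈ 279 μs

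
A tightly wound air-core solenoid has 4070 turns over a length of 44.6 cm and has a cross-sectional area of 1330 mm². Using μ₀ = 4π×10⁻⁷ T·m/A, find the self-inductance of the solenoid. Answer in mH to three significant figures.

L ≈ 62.1 mH

A = 1330 mm² = 1.330×10^-3 m².
For a long solenoid, L = μ₀N²A/ℓ.
L = (4π×10⁻⁷)(4070)²(1.330×10^-3)/(0.446 m) = 6.207×10^-2 H.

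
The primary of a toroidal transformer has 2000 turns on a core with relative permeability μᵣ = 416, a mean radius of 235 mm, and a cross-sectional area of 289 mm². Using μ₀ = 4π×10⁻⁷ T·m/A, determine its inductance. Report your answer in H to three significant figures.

L ≈ 0.409 H

For a thin toroid, L = μ₀μᵣN²A/(2πR).
L = (4π×10⁻⁷)(416)(2000)²(2.890×10^-4) / (2π×0.235 m) = 0.4093 H.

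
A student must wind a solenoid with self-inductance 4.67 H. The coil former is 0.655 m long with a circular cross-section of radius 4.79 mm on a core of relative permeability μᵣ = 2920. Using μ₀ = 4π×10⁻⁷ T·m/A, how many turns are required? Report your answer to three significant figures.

N ≈ 3400 turns

A = πr² = π(4.790×10^-3 m)² = 7.208×10^-5 m².
From L = μ₀μᵣN²A/ℓ, N = √(Lℓ / (μ₀μᵣA)).
N = √[(4.67)(0.655) / ((4π×10⁻⁷)(2920)×7.208×10^-5)] = √(1.156×10^7) ≈ 3400.7.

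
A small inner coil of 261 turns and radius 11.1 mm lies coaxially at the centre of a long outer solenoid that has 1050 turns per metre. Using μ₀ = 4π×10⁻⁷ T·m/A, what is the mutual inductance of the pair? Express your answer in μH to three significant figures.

M ≈ 133 μH

The outer solenoid produces a uniform field B₁ = μ₀n₁I₁ across the inner coil,
so the flux linkage is N₂Φ = N₂B₁A₂ = μ₀n₁N₂A₂·I₁, giving M = μ₀n₁N₂A₂.
A₂ = πr² = π(1.110×10^-2 m)² = 3.871×10^-4 m².
M = (4π×10⁻⁷)(1050)(261)(3.871×10^-4) = 1.333×10^-4 H.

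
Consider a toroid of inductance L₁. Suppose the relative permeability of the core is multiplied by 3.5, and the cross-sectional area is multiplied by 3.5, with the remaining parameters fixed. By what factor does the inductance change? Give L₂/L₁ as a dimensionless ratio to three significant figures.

For a toroid, L ∝ μᵣN²A/R.
L₂/L₁ = (3.5) × (3.5) = 12.3.

L₂/L₁ = 12.3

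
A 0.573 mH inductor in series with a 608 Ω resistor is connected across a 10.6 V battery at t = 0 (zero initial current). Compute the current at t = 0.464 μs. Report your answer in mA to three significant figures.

I ≈ 6.78 mA

τ = L/R = 5.730×10^-4/608 = 9.424×10^-7 s; final current I_∞ = ε/R = 10.6/608 = 1.743×10^-2 A.
I(t) = I_∞(1 − e^(−t/τ)) with t/τ = 0.492.
I = (1.743×10^-2)(1 − e^(−0.492)) = 6.779×10^-3 A.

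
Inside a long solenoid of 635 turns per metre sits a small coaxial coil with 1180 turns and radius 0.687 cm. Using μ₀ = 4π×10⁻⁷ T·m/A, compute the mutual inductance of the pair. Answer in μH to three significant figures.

The outer solenoid produces a uniform field B₁ = μ₀n₁I₁ across the inner coil,
so the flux linkage is N₂Φ = N₂B₁A₂ = μ₀n₁N₂A₂·I₁, giving M = μ₀n₁N₂A₂.
A₂ = πr² = π(6.870×10^-3 m)² = 1.483×10^-4 m².
M = (4π×10⁻⁷)(635)(1180)(1.483×10^-4) = 1.396×10^-4 H.

M ≈ 140 μH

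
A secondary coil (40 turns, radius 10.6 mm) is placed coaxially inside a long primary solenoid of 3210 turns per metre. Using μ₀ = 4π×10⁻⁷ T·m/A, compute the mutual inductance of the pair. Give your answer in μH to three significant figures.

M ≈ 57.0 μH

The outer solenoid produces a uniform field B₁ = μ₀n₁I₁ across the inner coil,
so the flux linkage is N₂Φ = N₂B₁A₂ = μ₀n₁N₂A₂·I₁, giving M = μ₀n₁N₂A₂.
A₂ = πr² = π(1.060×10^-2 m)² = 3.530×10^-4 m².
M = (4π×10⁻⁷)(3210)(40)(3.530×10^-4) = 5.696×10^-5 H.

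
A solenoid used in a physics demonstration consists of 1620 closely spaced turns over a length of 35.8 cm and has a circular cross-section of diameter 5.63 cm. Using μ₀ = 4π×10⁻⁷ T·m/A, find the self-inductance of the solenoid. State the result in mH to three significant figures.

A = π(d/2)² = π(2.815×10^-2 m)² = 2.489×10^-3 m².
For a long solenoid, L = μ₀N²A/ℓ.
L = (4π×10⁻⁷)(1620)²(2.489×10^-3)/(0.358 m) = 2.293×10^-2 H.

L ≈ 22.9 mH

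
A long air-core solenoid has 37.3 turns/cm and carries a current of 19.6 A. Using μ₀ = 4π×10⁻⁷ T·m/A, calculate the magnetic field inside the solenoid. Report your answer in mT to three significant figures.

B ≈ 91.9 mT

Inside a long solenoid, B = μ₀nI.
B = (4π×10⁻⁷)(3.730×10^3 m⁻¹)(19.6 A) = 9.187×10^-2 T.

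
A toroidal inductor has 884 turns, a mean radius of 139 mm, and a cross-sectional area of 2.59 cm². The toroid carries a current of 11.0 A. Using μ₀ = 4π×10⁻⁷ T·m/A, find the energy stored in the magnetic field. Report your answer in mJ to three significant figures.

U ≈ 17.6 mJ

L = μ₀N²A/(2πR) = (4π×10⁻⁷)(884)²(2.590×10^-4)/(2π×0.139) = 2.912×10^-4 H.
U = ½LI² = ½(2.912×10^-4)(11.0)² = 1.762×10^-2 J.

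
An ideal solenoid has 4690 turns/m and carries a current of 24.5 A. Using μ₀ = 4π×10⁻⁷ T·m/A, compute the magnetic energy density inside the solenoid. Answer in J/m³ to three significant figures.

B = μ₀nI = (4π×10⁻⁷)(4.690×10^3)(24.5) = 0.1444 T.
u = B²/(2μ₀) = (0.1444)²/(2×4π×10⁻⁷) = 8.296×10^3 J/m³.

u ≈ 8300 J/m³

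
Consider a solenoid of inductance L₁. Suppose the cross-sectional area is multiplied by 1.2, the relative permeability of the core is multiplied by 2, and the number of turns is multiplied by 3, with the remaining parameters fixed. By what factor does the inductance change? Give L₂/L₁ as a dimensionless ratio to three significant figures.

For a solenoid, L ∝ μᵣN²A/ℓ.
L₂/L₁ = (1.2) × (2) × (3)^2 = 21.6.

L₂/L₁ = 21.6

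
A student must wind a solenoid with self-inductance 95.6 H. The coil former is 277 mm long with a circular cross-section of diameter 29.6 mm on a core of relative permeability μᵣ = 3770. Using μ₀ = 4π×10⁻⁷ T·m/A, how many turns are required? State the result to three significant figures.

N ≈ 2850 turns

A = π(d/2)² = π(1.480×10^-2 m)² = 6.881×10^-4 m².
From L = μ₀μᵣN²A/ℓ, N = √(Lℓ / (μ₀μᵣA)).
N = √[(95.6)(0.277) / ((4π×10⁻⁷)(3770)×6.881×10^-4)] = √(8.123×10^6) ≈ 2850.1.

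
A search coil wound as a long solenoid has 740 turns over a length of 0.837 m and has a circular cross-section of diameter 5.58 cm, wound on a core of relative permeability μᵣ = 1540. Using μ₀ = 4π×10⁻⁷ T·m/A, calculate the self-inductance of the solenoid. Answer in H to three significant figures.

L ≈ 3.10 H

A = π(d/2)² = π(2.790×10^-2 m)² = 2.445×10^-3 m².
For a long solenoid, L = μ₀μᵣN²A/ℓ.
L = (4π×10⁻⁷)(1540)(740)²(2.445×10^-3)/(0.837 m) = 3.096 H.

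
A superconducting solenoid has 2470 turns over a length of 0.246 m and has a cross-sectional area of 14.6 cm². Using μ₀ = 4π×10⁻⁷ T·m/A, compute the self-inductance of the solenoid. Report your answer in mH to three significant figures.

A = 14.6 cm² = 1.460×10^-3 m².
For a long solenoid, L = μ₀N²A/ℓ.
L = (4π×10⁻⁷)(2470)²(1.460×10^-3)/(0.246 m) = 4.550×10^-2 H.

L ≈ 45.5 mH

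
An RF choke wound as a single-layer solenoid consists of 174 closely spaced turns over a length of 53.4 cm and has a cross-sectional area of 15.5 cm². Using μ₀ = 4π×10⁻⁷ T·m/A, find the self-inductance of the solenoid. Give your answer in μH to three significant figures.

L ≈ 110 μH

A = 15.5 cm² = 1.550×10^-3 m².
For a long solenoid, L = μ₀N²A/ℓ.
L = (4π×10⁻⁷)(174)²(1.550×10^-3)/(0.534 m) = 1.104×10^-4 H.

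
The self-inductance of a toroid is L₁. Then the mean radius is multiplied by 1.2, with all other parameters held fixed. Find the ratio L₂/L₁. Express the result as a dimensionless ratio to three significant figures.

L₂/L₁ = 0.833

For a toroid, L ∝ μᵣN²A/R.
L₂/L₁ = (1.2)^-1 = 0.833.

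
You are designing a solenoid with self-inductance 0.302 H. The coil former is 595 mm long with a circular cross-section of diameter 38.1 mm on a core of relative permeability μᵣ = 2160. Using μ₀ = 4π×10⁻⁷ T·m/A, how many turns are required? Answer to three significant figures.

N ≈ 241 turns

A = π(d/2)² = π(1.905×10^-2 m)² = 1.140×10^-3 m².
From L = μ₀μᵣN²A/ℓ, N = √(Lℓ / (μ₀μᵣA)).
N = √[(0.302)(0.595) / ((4π×10⁻⁷)(2160)×1.140×10^-3)] = √(5.807×10^4) ≈ 241.0.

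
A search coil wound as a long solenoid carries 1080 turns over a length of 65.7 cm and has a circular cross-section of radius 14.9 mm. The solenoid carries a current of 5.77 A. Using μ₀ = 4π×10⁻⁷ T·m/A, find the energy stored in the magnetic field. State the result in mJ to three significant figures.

A = πr² = π(1.490×10^-2 m)² = 6.9746×10^-4 m².
L = μ₀N²A/ℓ = (4π×10⁻⁷)(1080)²(6.9746×10^-4)/(0.657) = 1.556×10^-3 H.
U = ½LI² = ½(1.556×10^-3)(5.77)² = 2.590×10^-2 J.

U ≈ 25.9 mJ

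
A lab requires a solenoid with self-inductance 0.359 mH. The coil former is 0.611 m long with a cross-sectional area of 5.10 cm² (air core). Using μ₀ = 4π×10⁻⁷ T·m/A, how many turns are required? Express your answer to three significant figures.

A = 5.10 cm² = 5.100×10^-4 m².
From L = μ₀N²A/ℓ, N = √(Lℓ / (μ₀A)).
N = √[(3.590×10^-4)(0.611) / ((4π×10⁻⁷)×5.100×10^-4)] = √(3.423×10^5) ≈ 585.0.

N ≈ 585 turns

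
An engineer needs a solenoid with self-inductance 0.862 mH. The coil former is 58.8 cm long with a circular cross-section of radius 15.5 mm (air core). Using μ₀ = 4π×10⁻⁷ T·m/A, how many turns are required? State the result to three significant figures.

A = πr² = π(1.550×10^-2 m)² = 7.548×10^-4 m².
From L = μ₀N²A/ℓ, N = √(Lℓ / (μ₀A)).
N = √[(8.620×10^-4)(0.588) / ((4π×10⁻⁷)×7.548×10^-4)] = √(5.344×10^5) ≈ 731.0.

N ≈ 731 turns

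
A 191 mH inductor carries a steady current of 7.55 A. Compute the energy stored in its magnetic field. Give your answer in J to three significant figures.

U ≈ 5.44 J

Stored magnetic energy: U = ½LI².
U = ½(0.191 H)(7.55 A)² = 5.444 J.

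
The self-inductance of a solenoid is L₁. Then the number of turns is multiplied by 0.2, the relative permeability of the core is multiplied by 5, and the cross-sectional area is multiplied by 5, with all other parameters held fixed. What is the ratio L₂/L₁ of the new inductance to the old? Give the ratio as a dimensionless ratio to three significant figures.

L₂/L₁ = 1.00

For a solenoid, L ∝ μᵣN²A/ℓ.
L₂/L₁ = (0.2)^2 × (5) × (5) = 1.00.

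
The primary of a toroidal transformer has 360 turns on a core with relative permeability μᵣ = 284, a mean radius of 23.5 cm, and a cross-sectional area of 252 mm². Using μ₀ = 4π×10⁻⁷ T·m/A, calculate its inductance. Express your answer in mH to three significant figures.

For a thin toroid, L = μ₀μᵣN²A/(2πR).
L = (4π×10⁻⁷)(284)(360)²(2.520×10^-4) / (2π×0.235 m) = 7.894×10^-3 H.

L ≈ 7.89 mH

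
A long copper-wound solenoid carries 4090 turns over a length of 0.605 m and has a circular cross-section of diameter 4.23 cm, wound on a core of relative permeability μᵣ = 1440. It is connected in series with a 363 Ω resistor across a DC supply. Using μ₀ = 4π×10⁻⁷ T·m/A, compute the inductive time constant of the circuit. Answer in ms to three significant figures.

τ ≈ 194 ms

A = π(d/2)² = π(2.115×10^-2 m)² = 1.405×10^-3 m².
L = μ₀μᵣN²A/ℓ = (4π×10⁻⁷)(1440)(4090)²(1.405×10^-3)/(0.605) = 70.31 H.
τ = L/R = (70.31)/(363) = 0.1937 s.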